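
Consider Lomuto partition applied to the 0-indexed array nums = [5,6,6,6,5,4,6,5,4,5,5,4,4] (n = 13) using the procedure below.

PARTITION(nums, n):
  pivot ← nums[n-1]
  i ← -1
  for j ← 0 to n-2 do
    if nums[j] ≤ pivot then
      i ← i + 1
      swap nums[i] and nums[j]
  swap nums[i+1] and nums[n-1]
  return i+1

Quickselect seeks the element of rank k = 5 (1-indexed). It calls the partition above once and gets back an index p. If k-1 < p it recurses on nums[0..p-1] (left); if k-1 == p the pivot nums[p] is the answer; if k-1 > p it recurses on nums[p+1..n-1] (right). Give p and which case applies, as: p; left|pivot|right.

3; right

pivot=4, i=-1
j=0: 5>4, skip
j=1: 6>4, skip
j=2: 6>4, skip
j=3: 6>4, skip
j=4: 5>4, skip
j=5: 4≤4, i=0, swap(0,5) ⇒ [4,6,6,6,5,5,6,5,4,5,5,4,4]
j=6: 6>4, skip
j=7: 5>4, skip
j=8: 4≤4, i=1, swap(1,8) ⇒ [4,4,6,6,5,5,6,5,6,5,5,4,4]
j=9: 5>4, skip
j=10: 5>4, skip
j=11: 4≤4, i=2, swap(2,11) ⇒ [4,4,4,6,5,5,6,5,6,5,5,6,4]
swap(3,12) ⇒ [4,4,4,4,5,5,6,5,6,5,5,6,6]; return 3
p = 3; k-1 = 4 > 3 ⇒ right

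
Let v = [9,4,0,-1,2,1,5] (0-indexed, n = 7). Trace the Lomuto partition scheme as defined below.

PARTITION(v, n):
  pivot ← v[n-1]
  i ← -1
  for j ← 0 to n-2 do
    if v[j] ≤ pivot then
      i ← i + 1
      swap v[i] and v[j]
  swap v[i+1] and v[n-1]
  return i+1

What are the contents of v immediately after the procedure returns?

pivot = v[6] = 5; i = -1
j=0: v[0]=9 > 5 → no swap
j=1: v[1]=4 ≤ 5 → i=0, swap v[0],v[1] → [4,9,0,-1,2,1,5]
j=2: v[2]=0 ≤ 5 → i=1, swap v[1],v[2] → [4,0,9,-1,2,1,5]
j=3: v[3]=-1 ≤ 5 → i=2, swap v[2],v[3] → [4,0,-1,9,2,1,5]
j=4: v[4]=2 ≤ 5 → i=3, swap v[3],v[4] → [4,0,-1,2,9,1,5]
j=5: v[5]=1 ≤ 5 → i=4, swap v[4],v[5] → [4,0,-1,2,1,9,5]
final swap v[5],v[6] → [4,0,-1,2,1,5,9]; return 5

[4,0,-1,2,1,5,9]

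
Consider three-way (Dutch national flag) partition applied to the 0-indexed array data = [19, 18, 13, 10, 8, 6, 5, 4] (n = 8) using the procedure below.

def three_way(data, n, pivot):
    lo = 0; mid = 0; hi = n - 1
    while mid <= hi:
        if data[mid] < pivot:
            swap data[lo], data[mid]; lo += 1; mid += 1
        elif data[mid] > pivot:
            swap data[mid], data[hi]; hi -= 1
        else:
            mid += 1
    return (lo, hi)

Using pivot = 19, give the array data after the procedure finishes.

lo=0 mid=0 hi=7
19=19: mid=1
18<19: swap(0,1), lo=1 mid=2 ⇒ [18, 19, 13, 10, 8, 6, 5, 4]
13<19: swap(1,2), lo=2 mid=3 ⇒ [18, 13, 19, 10, 8, 6, 5, 4]
10<19: swap(2,3), lo=3 mid=4 ⇒ [18, 13, 10, 19, 8, 6, 5, 4]
8<19: swap(3,4), lo=4 mid=5 ⇒ [18, 13, 10, 8, 19, 6, 5, 4]
6<19: swap(4,5), lo=5 mid=6 ⇒ [18, 13, 10, 8, 6, 19, 5, 4]
5<19: swap(5,6), lo=6 mid=7 ⇒ [18, 13, 10, 8, 6, 5, 19, 4]
4<19: swap(6,7), lo=7 mid=8 ⇒ [18, 13, 10, 8, 6, 5, 4, 19]
done. lo=7 hi=7; data=[18, 13, 10, 8, 6, 5, 4, 19]

[18, 13, 10, 8, 6, 5, 4, 19]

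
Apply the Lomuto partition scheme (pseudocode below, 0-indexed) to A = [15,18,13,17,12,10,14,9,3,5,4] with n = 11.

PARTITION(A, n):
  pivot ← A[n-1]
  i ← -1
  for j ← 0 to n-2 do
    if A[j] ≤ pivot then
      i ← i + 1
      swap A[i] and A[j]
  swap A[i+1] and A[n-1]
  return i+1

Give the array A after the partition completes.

[3,4,13,17,12,10,14,9,15,5,18]

pivot = A[10] = 4; i = -1
j=0: A[0]=15 > 4 → no swap
j=1: A[1]=18 > 4 → no swap
j=2: A[2]=13 > 4 → no swap
j=3: A[3]=17 > 4 → no swap
j=4: A[4]=12 > 4 → no swap
j=5: A[5]=10 > 4 → no swap
j=6: A[6]=14 > 4 → no swap
j=7: A[7]=9 > 4 → no swap
j=8: A[8]=3 ≤ 4 → i=0, swap A[0],A[8] → [3,18,13,17,12,10,14,9,15,5,4]
j=9: A[9]=5 > 4 → no swap
final swap A[1],A[10] → [3,4,13,17,12,10,14,9,15,5,18]; return 1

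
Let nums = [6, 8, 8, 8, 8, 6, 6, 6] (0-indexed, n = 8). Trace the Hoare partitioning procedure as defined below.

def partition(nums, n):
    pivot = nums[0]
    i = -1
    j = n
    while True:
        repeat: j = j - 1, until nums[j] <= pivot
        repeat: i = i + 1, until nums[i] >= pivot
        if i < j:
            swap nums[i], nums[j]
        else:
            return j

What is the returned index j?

2

pivot = nums[0] = 6; i = -1, j = 8
j→7 (nums[7]=6≤6), i→0 (nums[0]=6≥6); i<j, swap → [6, 8, 8, 8, 8, 6, 6, 6]
j→6 (nums[6]=6≤6), i→1 (nums[1]=8≥6); i<j, swap → [6, 6, 8, 8, 8, 6, 8, 6]
j→5 (nums[5]=6≤6), i→2 (nums[2]=8≥6); i<j, swap → [6, 6, 6, 8, 8, 8, 8, 6]
j→2, i→3; i≥j, return j=2. nums = [6, 6, 6, 8, 8, 8, 8, 6]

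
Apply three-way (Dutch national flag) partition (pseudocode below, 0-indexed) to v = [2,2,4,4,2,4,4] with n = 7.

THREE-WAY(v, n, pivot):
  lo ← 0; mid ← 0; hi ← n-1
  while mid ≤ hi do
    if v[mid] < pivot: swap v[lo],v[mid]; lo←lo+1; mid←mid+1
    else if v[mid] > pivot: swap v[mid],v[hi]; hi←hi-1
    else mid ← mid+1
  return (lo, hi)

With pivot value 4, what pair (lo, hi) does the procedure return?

(3, 6)

lo=0 mid=0 hi=6
2<4: swap(0,0), lo=1 mid=1 ⇒ [2,2,4,4,2,4,4]
2<4: swap(1,1), lo=2 mid=2 ⇒ [2,2,4,4,2,4,4]
4=4: mid=3
4=4: mid=4
2<4: swap(2,4), lo=3 mid=5 ⇒ [2,2,2,4,4,4,4]
4=4: mid=6
4=4: mid=7
done. lo=3 hi=6; v=[2,2,2,4,4,4,4]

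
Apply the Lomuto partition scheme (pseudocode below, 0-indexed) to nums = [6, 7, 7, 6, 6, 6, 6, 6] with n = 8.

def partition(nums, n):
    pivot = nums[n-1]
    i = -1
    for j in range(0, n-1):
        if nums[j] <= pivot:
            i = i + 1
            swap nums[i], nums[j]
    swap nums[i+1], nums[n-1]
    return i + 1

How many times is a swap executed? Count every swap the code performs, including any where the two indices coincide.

6

pivot=6, i=-1
j=0: 6≤6, i=0, swap(0,0) ⇒ [6, 7, 7, 6, 6, 6, 6, 6]
j=1: 7>6, skip
j=2: 7>6, skip
j=3: 6≤6, i=1, swap(1,3) ⇒ [6, 6, 7, 7, 6, 6, 6, 6]
j=4: 6≤6, i=2, swap(2,4) ⇒ [6, 6, 6, 7, 7, 6, 6, 6]
j=5: 6≤6, i=3, swap(3,5) ⇒ [6, 6, 6, 6, 7, 7, 6, 6]
j=6: 6≤6, i=4, swap(4,6) ⇒ [6, 6, 6, 6, 6, 7, 7, 6]
swap(5,7) ⇒ [6, 6, 6, 6, 6, 6, 7, 7]; return 5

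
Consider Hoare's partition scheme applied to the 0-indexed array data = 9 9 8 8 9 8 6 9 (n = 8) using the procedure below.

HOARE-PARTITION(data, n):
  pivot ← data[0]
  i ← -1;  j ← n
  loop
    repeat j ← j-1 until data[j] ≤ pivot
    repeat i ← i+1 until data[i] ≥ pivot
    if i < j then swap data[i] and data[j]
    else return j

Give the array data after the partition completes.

9 6 8 8 8 9 9 9

pivot=9
j stops at 7 (9), i stops at 0 (9); swap ⇒ 9 9 8 8 9 8 6 9
j stops at 6 (6), i stops at 1 (9); swap ⇒ 9 6 8 8 9 8 9 9
j stops at 5 (8), i stops at 4 (9); swap ⇒ 9 6 8 8 8 9 9 9
j stops at 4, i stops at 5; i≥j ⇒ return 4. data=9 6 8 8 8 9 9 9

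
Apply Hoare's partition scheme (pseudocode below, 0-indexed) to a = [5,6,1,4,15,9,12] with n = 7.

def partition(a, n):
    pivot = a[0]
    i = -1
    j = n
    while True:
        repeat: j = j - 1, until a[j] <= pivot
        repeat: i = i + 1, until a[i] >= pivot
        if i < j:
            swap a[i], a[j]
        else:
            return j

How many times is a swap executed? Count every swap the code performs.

pivot = a[0] = 5; i = -1, j = 7
j→3 (a[3]=4≤5), i→0 (a[0]=5≥5); i<j, swap → [4,6,1,5,15,9,12]
j→2 (a[2]=1≤5), i→1 (a[1]=6≥5); i<j, swap → [4,1,6,5,15,9,12]
j→1, i→2; i≥j, return j=1. a = [4,1,6,5,15,9,12]

2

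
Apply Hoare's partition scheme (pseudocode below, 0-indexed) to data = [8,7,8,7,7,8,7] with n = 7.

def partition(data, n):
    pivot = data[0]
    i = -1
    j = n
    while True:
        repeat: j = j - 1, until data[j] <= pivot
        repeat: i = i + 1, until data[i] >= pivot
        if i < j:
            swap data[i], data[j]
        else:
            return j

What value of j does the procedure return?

pivot = data[0] = 8; i = -1, j = 7
j→6 (data[6]=7≤8), i→0 (data[0]=8≥8); i<j, swap → [7,7,8,7,7,8,8]
j→5 (data[5]=8≤8), i→2 (data[2]=8≥8); i<j, swap → [7,7,8,7,7,8,8]
j→4, i→5; i≥j, return j=4. data = [7,7,8,7,7,8,8]

4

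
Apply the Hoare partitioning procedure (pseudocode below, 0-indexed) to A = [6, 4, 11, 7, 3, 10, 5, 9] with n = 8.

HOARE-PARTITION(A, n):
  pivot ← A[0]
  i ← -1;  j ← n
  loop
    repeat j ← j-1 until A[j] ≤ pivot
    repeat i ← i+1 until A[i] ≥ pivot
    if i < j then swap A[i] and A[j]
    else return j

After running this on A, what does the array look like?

pivot = A[0] = 6; i = -1, j = 8
j→6 (A[6]=5≤6), i→0 (A[0]=6≥6); i<j, swap → [5, 4, 11, 7, 3, 10, 6, 9]
j→4 (A[4]=3≤6), i→2 (A[2]=11≥6); i<j, swap → [5, 4, 3, 7, 11, 10, 6, 9]
j→2, i→3; i≥j, return j=2. A = [5, 4, 3, 7, 11, 10, 6, 9]

[5, 4, 3, 7, 11, 10, 6, 9]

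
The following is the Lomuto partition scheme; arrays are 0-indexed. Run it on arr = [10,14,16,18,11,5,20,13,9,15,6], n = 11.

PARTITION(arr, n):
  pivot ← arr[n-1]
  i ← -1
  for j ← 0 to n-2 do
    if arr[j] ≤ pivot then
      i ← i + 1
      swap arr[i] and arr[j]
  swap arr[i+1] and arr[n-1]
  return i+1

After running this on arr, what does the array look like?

pivot = arr[10] = 6; i = -1
j=0: arr[0]=10 > 6 → no swap
j=1: arr[1]=14 > 6 → no swap
j=2: arr[2]=16 > 6 → no swap
j=3: arr[3]=18 > 6 → no swap
j=4: arr[4]=11 > 6 → no swap
j=5: arr[5]=5 ≤ 6 → i=0, swap arr[0],arr[5] → [5,14,16,18,11,10,20,13,9,15,6]
j=6: arr[6]=20 > 6 → no swap
j=7: arr[7]=13 > 6 → no swap
j=8: arr[8]=9 > 6 → no swap
j=9: arr[9]=15 > 6 → no swap
final swap arr[1],arr[10] → [5,6,16,18,11,10,20,13,9,15,14]; return 1

[5,6,16,18,11,10,20,13,9,15,14]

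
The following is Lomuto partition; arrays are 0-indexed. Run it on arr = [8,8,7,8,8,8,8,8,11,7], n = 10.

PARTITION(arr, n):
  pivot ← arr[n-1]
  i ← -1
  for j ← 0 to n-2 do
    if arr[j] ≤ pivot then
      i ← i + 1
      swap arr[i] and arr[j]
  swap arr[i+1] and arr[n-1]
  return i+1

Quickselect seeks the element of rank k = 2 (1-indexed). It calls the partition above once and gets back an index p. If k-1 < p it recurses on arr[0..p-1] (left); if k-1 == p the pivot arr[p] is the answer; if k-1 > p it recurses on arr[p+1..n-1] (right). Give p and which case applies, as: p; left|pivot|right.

pivot=7, i=-1
j=0: 8>7, skip
j=1: 8>7, skip
j=2: 7≤7, i=0, swap(0,2) ⇒ [7,8,8,8,8,8,8,8,11,7]
j=3: 8>7, skip
j=4: 8>7, skip
j=5: 8>7, skip
j=6: 8>7, skip
j=7: 8>7, skip
j=8: 11>7, skip
swap(1,9) ⇒ [7,7,8,8,8,8,8,8,11,8]; return 1
p = 1; k-1 = 1 == 1 ⇒ pivot

1; pivot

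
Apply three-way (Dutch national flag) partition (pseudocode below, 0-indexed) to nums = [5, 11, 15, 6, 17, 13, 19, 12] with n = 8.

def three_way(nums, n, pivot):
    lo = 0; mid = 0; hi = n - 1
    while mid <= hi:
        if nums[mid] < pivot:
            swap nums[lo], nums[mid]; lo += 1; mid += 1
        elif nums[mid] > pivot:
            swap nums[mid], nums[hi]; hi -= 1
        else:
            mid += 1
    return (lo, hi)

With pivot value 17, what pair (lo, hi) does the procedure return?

pivot = 17; lo=0, mid=0, hi=7
nums[mid]=5<17: swap nums[0],nums[0]; lo=1,mid=1 → [5, 11, 15, 6, 17, 13, 19, 12]
nums[mid]=11<17: swap nums[1],nums[1]; lo=2,mid=2 → [5, 11, 15, 6, 17, 13, 19, 12]
nums[mid]=15<17: swap nums[2],nums[2]; lo=3,mid=3 → [5, 11, 15, 6, 17, 13, 19, 12]
nums[mid]=6<17: swap nums[3],nums[3]; lo=4,mid=4 → [5, 11, 15, 6, 17, 13, 19, 12]
nums[mid]=17=17: mid=5
nums[mid]=13<17: swap nums[4],nums[5]; lo=5,mid=6 → [5, 11, 15, 6, 13, 17, 19, 12]
nums[mid]=19>17: swap nums[6],nums[7]; hi=6 → [5, 11, 15, 6, 13, 17, 12, 19]
nums[mid]=12<17: swap nums[5],nums[6]; lo=6,mid=7 → [5, 11, 15, 6, 13, 12, 17, 19]
end: lo=6, hi=6; nums = [5, 11, 15, 6, 13, 12, 17, 19]

(6, 6)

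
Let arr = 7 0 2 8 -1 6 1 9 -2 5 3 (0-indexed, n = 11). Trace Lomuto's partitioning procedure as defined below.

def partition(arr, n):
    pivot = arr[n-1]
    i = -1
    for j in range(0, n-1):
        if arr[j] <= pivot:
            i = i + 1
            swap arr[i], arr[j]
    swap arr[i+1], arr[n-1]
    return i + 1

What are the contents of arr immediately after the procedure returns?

pivot=3, i=-1
j=0: 7>3, skip
j=1: 0≤3, i=0, swap(0,1) ⇒ 0 7 2 8 -1 6 1 9 -2 5 3
j=2: 2≤3, i=1, swap(1,2) ⇒ 0 2 7 8 -1 6 1 9 -2 5 3
j=3: 8>3, skip
j=4: -1≤3, i=2, swap(2,4) ⇒ 0 2 -1 8 7 6 1 9 -2 5 3
j=5: 6>3, skip
j=6: 1≤3, i=3, swap(3,6) ⇒ 0 2 -1 1 7 6 8 9 -2 5 3
j=7: 9>3, skip
j=8: -2≤3, i=4, swap(4,8) ⇒ 0 2 -1 1 -2 6 8 9 7 5 3
j=9: 5>3, skip
swap(5,10) ⇒ 0 2 -1 1 -2 3 8 9 7 5 6; return 5

0 2 -1 1 -2 3 8 9 7 5 6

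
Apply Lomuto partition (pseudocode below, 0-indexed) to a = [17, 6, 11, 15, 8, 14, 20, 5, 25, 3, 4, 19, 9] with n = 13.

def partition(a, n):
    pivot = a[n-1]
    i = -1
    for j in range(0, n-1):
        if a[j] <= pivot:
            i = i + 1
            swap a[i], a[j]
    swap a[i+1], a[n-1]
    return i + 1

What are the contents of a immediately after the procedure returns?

pivot = a[12] = 9; i = -1
j=0: a[0]=17 > 9 → no swap
j=1: a[1]=6 ≤ 9 → i=0, swap a[0],a[1] → [6, 17, 11, 15, 8, 14, 20, 5, 25, 3, 4, 19, 9]
j=2: a[2]=11 > 9 → no swap
j=3: a[3]=15 > 9 → no swap
j=4: a[4]=8 ≤ 9 → i=1, swap a[1],a[4] → [6, 8, 11, 15, 17, 14, 20, 5, 25, 3, 4, 19, 9]
j=5: a[5]=14 > 9 → no swap
j=6: a[6]=20 > 9 → no swap
j=7: a[7]=5 ≤ 9 → i=2, swap a[2],a[7] → [6, 8, 5, 15, 17, 14, 20, 11, 25, 3, 4, 19, 9]
j=8: a[8]=25 > 9 → no swap
j=9: a[9]=3 ≤ 9 → i=3, swap a[3],a[9] → [6, 8, 5, 3, 17, 14, 20, 11, 25, 15, 4, 19, 9]
j=10: a[10]=4 ≤ 9 → i=4, swap a[4],a[10] → [6, 8, 5, 3, 4, 14, 20, 11, 25, 15, 17, 19, 9]
j=11: a[11]=19 > 9 → no swap
final swap a[5],a[12] → [6, 8, 5, 3, 4, 9, 20, 11, 25, 15, 17, 19, 14]; return 5

[6, 8, 5, 3, 4, 9, 20, 11, 25, 15, 17, 19, 14]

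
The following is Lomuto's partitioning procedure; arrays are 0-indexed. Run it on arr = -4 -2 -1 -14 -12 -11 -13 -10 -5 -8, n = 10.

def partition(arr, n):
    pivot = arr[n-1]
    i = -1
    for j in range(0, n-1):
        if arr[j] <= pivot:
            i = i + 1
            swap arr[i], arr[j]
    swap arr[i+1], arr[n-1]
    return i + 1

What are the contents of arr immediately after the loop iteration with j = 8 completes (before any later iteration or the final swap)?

pivot = arr[9] = -8; i = -1
j=0: arr[0]=-4 > -8 → no swap
j=1: arr[1]=-2 > -8 → no swap
j=2: arr[2]=-1 > -8 → no swap
j=3: arr[3]=-14 ≤ -8 → i=0, swap arr[0],arr[3] → -14 -2 -1 -4 -12 -11 -13 -10 -5 -8
j=4: arr[4]=-12 ≤ -8 → i=1, swap arr[1],arr[4] → -14 -12 -1 -4 -2 -11 -13 -10 -5 -8
j=5: arr[5]=-11 ≤ -8 → i=2, swap arr[2],arr[5] → -14 -12 -11 -4 -2 -1 -13 -10 -5 -8
j=6: arr[6]=-13 ≤ -8 → i=3, swap arr[3],arr[6] → -14 -12 -11 -13 -2 -1 -4 -10 -5 -8
j=7: arr[7]=-10 ≤ -8 → i=4, swap arr[4],arr[7] → -14 -12 -11 -13 -10 -1 -4 -2 -5 -8
j=8: arr[8]=-5 > -8 → no swap
(after j=8) arr = -14 -12 -11 -13 -10 -1 -4 -2 -5 -8

-14 -12 -11 -13 -10 -1 -4 -2 -5 -8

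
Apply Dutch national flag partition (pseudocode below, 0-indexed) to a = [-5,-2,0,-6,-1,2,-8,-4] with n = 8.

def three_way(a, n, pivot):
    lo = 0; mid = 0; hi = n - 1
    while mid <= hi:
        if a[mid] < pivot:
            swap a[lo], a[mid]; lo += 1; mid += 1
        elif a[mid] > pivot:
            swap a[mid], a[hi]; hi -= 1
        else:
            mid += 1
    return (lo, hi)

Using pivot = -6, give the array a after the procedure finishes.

pivot = -6; lo=0, mid=0, hi=7
a[mid]=-5>-6: swap a[0],a[7]; hi=6 → [-4,-2,0,-6,-1,2,-8,-5]
a[mid]=-4>-6: swap a[0],a[6]; hi=5 → [-8,-2,0,-6,-1,2,-4,-5]
a[mid]=-8<-6: swap a[0],a[0]; lo=1,mid=1 → [-8,-2,0,-6,-1,2,-4,-5]
a[mid]=-2>-6: swap a[1],a[5]; hi=4 → [-8,2,0,-6,-1,-2,-4,-5]
a[mid]=2>-6: swap a[1],a[4]; hi=3 → [-8,-1,0,-6,2,-2,-4,-5]
a[mid]=-1>-6: swap a[1],a[3]; hi=2 → [-8,-6,0,-1,2,-2,-4,-5]
a[mid]=-6=-6: mid=2
a[mid]=0>-6: swap a[2],a[2]; hi=1 → [-8,-6,0,-1,2,-2,-4,-5]
end: lo=1, hi=1; a = [-8,-6,0,-1,2,-2,-4,-5]

[-8,-6,0,-1,2,-2,-4,-5]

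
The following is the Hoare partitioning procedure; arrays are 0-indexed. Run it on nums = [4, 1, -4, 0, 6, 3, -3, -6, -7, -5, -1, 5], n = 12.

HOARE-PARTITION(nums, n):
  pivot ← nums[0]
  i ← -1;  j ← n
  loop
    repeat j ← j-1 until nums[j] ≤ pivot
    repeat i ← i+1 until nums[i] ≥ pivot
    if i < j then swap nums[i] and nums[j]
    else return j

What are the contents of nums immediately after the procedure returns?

pivot=4
j stops at 10 (-1), i stops at 0 (4); swap ⇒ [-1, 1, -4, 0, 6, 3, -3, -6, -7, -5, 4, 5]
j stops at 9 (-5), i stops at 4 (6); swap ⇒ [-1, 1, -4, 0, -5, 3, -3, -6, -7, 6, 4, 5]
j stops at 8, i stops at 9; i≥j ⇒ return 8. nums=[-1, 1, -4, 0, -5, 3, -3, -6, -7, 6, 4, 5]

[-1, 1, -4, 0, -5, 3, -3, -6, -7, 6, 4, 5]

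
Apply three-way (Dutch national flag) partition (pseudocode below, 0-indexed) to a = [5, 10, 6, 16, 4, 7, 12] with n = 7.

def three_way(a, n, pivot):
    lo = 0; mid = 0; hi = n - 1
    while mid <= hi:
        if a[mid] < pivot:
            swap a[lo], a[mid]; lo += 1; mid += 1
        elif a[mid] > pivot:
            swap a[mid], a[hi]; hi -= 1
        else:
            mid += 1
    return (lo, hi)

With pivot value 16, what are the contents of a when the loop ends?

pivot = 16; lo=0, mid=0, hi=6
a[mid]=5<16: swap a[0],a[0]; lo=1,mid=1 → [5, 10, 6, 16, 4, 7, 12]
a[mid]=10<16: swap a[1],a[1]; lo=2,mid=2 → [5, 10, 6, 16, 4, 7, 12]
a[mid]=6<16: swap a[2],a[2]; lo=3,mid=3 → [5, 10, 6, 16, 4, 7, 12]
a[mid]=16=16: mid=4
a[mid]=4<16: swap a[3],a[4]; lo=4,mid=5 → [5, 10, 6, 4, 16, 7, 12]
a[mid]=7<16: swap a[4],a[5]; lo=5,mid=6 → [5, 10, 6, 4, 7, 16, 12]
a[mid]=12<16: swap a[5],a[6]; lo=6,mid=7 → [5, 10, 6, 4, 7, 12, 16]
end: lo=6, hi=6; a = [5, 10, 6, 4, 7, 12, 16]

[5, 10, 6, 4, 7, 12, 16]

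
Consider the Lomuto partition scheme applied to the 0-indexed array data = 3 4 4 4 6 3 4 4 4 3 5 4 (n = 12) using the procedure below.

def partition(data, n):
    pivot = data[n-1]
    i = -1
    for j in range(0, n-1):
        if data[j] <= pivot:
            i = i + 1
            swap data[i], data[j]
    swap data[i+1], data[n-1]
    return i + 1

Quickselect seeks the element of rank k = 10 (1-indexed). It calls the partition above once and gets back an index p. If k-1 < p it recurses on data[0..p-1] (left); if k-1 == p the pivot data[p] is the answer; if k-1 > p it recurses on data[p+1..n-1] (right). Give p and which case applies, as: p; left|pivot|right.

9; pivot

pivot = data[11] = 4; i = -1
j=0: data[0]=3 ≤ 4 → i=0, swap data[0],data[0] (no change) → 3 4 4 4 6 3 4 4 4 3 5 4
j=1: data[1]=4 ≤ 4 → i=1, swap data[1],data[1] (no change) → 3 4 4 4 6 3 4 4 4 3 5 4
j=2: data[2]=4 ≤ 4 → i=2, swap data[2],data[2] (no change) → 3 4 4 4 6 3 4 4 4 3 5 4
j=3: data[3]=4 ≤ 4 → i=3, swap data[3],data[3] (no change) → 3 4 4 4 6 3 4 4 4 3 5 4
j=4: data[4]=6 > 4 → no swap
j=5: data[5]=3 ≤ 4 → i=4, swap data[4],data[5] → 3 4 4 4 3 6 4 4 4 3 5 4
j=6: data[6]=4 ≤ 4 → i=5, swap data[5],data[6] → 3 4 4 4 3 4 6 4 4 3 5 4
j=7: data[7]=4 ≤ 4 → i=6, swap data[6],data[7] → 3 4 4 4 3 4 4 6 4 3 5 4
j=8: data[8]=4 ≤ 4 → i=7, swap data[7],data[8] → 3 4 4 4 3 4 4 4 6 3 5 4
j=9: data[9]=3 ≤ 4 → i=8, swap data[8],data[9] → 3 4 4 4 3 4 4 4 3 6 5 4
j=10: data[10]=5 > 4 → no swap
final swap data[9],data[11] → 3 4 4 4 3 4 4 4 3 4 5 6; return 9
p = 9; k-1 = 9 == 9 ⇒ pivot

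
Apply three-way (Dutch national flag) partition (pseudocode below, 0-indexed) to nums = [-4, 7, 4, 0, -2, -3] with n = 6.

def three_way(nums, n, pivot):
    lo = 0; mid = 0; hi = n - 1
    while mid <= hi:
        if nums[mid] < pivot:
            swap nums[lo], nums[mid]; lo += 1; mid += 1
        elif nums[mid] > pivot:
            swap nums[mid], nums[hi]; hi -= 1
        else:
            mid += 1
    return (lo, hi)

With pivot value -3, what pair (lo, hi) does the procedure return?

(1, 1)

lo=0 mid=0 hi=5
-4<-3: swap(0,0), lo=1 mid=1 ⇒ [-4, 7, 4, 0, -2, -3]
7>-3: swap(1,5), hi=4 ⇒ [-4, -3, 4, 0, -2, 7]
-3=-3: mid=2
4>-3: swap(2,4), hi=3 ⇒ [-4, -3, -2, 0, 4, 7]
-2>-3: swap(2,3), hi=2 ⇒ [-4, -3, 0, -2, 4, 7]
0>-3: swap(2,2), hi=1 ⇒ [-4, -3, 0, -2, 4, 7]
done. lo=1 hi=1; nums=[-4, -3, 0, -2, 4, 7]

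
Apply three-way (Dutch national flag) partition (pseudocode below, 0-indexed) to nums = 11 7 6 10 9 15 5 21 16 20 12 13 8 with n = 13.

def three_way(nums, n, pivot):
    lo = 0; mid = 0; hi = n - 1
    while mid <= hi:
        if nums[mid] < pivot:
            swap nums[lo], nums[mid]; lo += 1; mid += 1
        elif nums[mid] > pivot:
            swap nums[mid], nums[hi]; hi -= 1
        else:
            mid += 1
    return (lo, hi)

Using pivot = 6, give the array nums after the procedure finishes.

5 6 10 9 15 7 21 16 20 12 13 8 11

lo=0 mid=0 hi=12
11>6: swap(0,12), hi=11 ⇒ 8 7 6 10 9 15 5 21 16 20 12 13 11
8>6: swap(0,11), hi=10 ⇒ 13 7 6 10 9 15 5 21 16 20 12 8 11
13>6: swap(0,10), hi=9 ⇒ 12 7 6 10 9 15 5 21 16 20 13 8 11
12>6: swap(0,9), hi=8 ⇒ 20 7 6 10 9 15 5 21 16 12 13 8 11
20>6: swap(0,8), hi=7 ⇒ 16 7 6 10 9 15 5 21 20 12 13 8 11
16>6: swap(0,7), hi=6 ⇒ 21 7 6 10 9 15 5 16 20 12 13 8 11
21>6: swap(0,6), hi=5 ⇒ 5 7 6 10 9 15 21 16 20 12 13 8 11
5<6: swap(0,0), lo=1 mid=1 ⇒ 5 7 6 10 9 15 21 16 20 12 13 8 11
7>6: swap(1,5), hi=4 ⇒ 5 15 6 10 9 7 21 16 20 12 13 8 11
15>6: swap(1,4), hi=3 ⇒ 5 9 6 10 15 7 21 16 20 12 13 8 11
9>6: swap(1,3), hi=2 ⇒ 5 10 6 9 15 7 21 16 20 12 13 8 11
10>6: swap(1,2), hi=1 ⇒ 5 6 10 9 15 7 21 16 20 12 13 8 11
6=6: mid=2
done. lo=1 hi=1; nums=5 6 10 9 15 7 21 16 20 12 13 8 11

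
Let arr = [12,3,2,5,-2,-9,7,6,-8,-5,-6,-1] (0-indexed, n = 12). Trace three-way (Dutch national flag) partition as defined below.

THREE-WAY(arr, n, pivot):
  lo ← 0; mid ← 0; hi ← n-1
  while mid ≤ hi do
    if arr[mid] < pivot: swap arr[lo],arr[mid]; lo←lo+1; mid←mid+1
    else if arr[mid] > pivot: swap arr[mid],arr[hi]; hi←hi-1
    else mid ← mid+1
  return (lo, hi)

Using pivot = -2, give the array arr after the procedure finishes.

lo=0 mid=0 hi=11
12>-2: swap(0,11), hi=10 ⇒ [-1,3,2,5,-2,-9,7,6,-8,-5,-6,12]
-1>-2: swap(0,10), hi=9 ⇒ [-6,3,2,5,-2,-9,7,6,-8,-5,-1,12]
-6<-2: swap(0,0), lo=1 mid=1 ⇒ [-6,3,2,5,-2,-9,7,6,-8,-5,-1,12]
3>-2: swap(1,9), hi=8 ⇒ [-6,-5,2,5,-2,-9,7,6,-8,3,-1,12]
-5<-2: swap(1,1), lo=2 mid=2 ⇒ [-6,-5,2,5,-2,-9,7,6,-8,3,-1,12]
2>-2: swap(2,8), hi=7 ⇒ [-6,-5,-8,5,-2,-9,7,6,2,3,-1,12]
-8<-2: swap(2,2), lo=3 mid=3 ⇒ [-6,-5,-8,5,-2,-9,7,6,2,3,-1,12]
5>-2: swap(3,7), hi=6 ⇒ [-6,-5,-8,6,-2,-9,7,5,2,3,-1,12]
6>-2: swap(3,6), hi=5 ⇒ [-6,-5,-8,7,-2,-9,6,5,2,3,-1,12]
7>-2: swap(3,5), hi=4 ⇒ [-6,-5,-8,-9,-2,7,6,5,2,3,-1,12]
-9<-2: swap(3,3), lo=4 mid=4 ⇒ [-6,-5,-8,-9,-2,7,6,5,2,3,-1,12]
-2=-2: mid=5
done. lo=4 hi=4; arr=[-6,-5,-8,-9,-2,7,6,5,2,3,-1,12]

[-6,-5,-8,-9,-2,7,6,5,2,3,-1,12]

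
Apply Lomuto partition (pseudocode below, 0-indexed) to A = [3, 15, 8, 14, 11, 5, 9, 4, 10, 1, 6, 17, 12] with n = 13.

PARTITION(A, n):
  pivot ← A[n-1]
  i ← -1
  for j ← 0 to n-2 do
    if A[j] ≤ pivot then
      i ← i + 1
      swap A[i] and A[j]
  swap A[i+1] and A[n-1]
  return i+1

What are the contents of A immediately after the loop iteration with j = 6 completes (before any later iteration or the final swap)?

pivot = A[12] = 12; i = -1
j=0: A[0]=3 ≤ 12 → i=0, swap A[0],A[0] (no change) → [3, 15, 8, 14, 11, 5, 9, 4, 10, 1, 6, 17, 12]
j=1: A[1]=15 > 12 → no swap
j=2: A[2]=8 ≤ 12 → i=1, swap A[1],A[2] → [3, 8, 15, 14, 11, 5, 9, 4, 10, 1, 6, 17, 12]
j=3: A[3]=14 > 12 → no swap
j=4: A[4]=11 ≤ 12 → i=2, swap A[2],A[4] → [3, 8, 11, 14, 15, 5, 9, 4, 10, 1, 6, 17, 12]
j=5: A[5]=5 ≤ 12 → i=3, swap A[3],A[5] → [3, 8, 11, 5, 15, 14, 9, 4, 10, 1, 6, 17, 12]
j=6: A[6]=9 ≤ 12 → i=4, swap A[4],A[6] → [3, 8, 11, 5, 9, 14, 15, 4, 10, 1, 6, 17, 12]
(after j=6) A = [3, 8, 11, 5, 9, 14, 15, 4, 10, 1, 6, 17, 12]

[3, 8, 11, 5, 9, 14, 15, 4, 10, 1, 6, 17, 12]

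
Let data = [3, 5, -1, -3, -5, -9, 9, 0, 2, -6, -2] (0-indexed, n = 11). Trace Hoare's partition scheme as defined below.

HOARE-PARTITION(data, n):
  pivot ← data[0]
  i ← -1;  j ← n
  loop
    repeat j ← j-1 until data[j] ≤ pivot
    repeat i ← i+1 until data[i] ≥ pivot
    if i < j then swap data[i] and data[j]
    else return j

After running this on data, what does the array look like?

[-2, -6, -1, -3, -5, -9, 2, 0, 9, 5, 3]

pivot=3
j stops at 10 (-2), i stops at 0 (3); swap ⇒ [-2, 5, -1, -3, -5, -9, 9, 0, 2, -6, 3]
j stops at 9 (-6), i stops at 1 (5); swap ⇒ [-2, -6, -1, -3, -5, -9, 9, 0, 2, 5, 3]
j stops at 8 (2), i stops at 6 (9); swap ⇒ [-2, -6, -1, -3, -5, -9, 2, 0, 9, 5, 3]
j stops at 7, i stops at 8; i≥j ⇒ return 7. data=[-2, -6, -1, -3, -5, -9, 2, 0, 9, 5, 3]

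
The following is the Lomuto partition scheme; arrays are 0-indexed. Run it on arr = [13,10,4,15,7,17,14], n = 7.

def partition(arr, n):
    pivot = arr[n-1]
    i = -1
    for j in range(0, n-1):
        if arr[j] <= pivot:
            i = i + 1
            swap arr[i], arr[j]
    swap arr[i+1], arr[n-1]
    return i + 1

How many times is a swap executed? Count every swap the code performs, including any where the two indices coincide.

pivot=14, i=-1
j=0: 13≤14, i=0, swap(0,0) ⇒ [13,10,4,15,7,17,14]
j=1: 10≤14, i=1, swap(1,1) ⇒ [13,10,4,15,7,17,14]
j=2: 4≤14, i=2, swap(2,2) ⇒ [13,10,4,15,7,17,14]
j=3: 15>14, skip
j=4: 7≤14, i=3, swap(3,4) ⇒ [13,10,4,7,15,17,14]
j=5: 17>14, skip
swap(4,6) ⇒ [13,10,4,7,14,17,15]; return 4

5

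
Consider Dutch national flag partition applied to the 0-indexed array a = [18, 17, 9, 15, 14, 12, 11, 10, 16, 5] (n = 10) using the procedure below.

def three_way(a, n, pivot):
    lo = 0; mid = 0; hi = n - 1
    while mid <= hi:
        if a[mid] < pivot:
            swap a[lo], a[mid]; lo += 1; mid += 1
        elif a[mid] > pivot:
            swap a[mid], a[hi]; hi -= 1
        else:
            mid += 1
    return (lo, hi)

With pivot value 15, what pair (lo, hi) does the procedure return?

lo=0 mid=0 hi=9
18>15: swap(0,9), hi=8 ⇒ [5, 17, 9, 15, 14, 12, 11, 10, 16, 18]
5<15: swap(0,0), lo=1 mid=1 ⇒ [5, 17, 9, 15, 14, 12, 11, 10, 16, 18]
17>15: swap(1,8), hi=7 ⇒ [5, 16, 9, 15, 14, 12, 11, 10, 17, 18]
16>15: swap(1,7), hi=6 ⇒ [5, 10, 9, 15, 14, 12, 11, 16, 17, 18]
10<15: swap(1,1), lo=2 mid=2 ⇒ [5, 10, 9, 15, 14, 12, 11, 16, 17, 18]
9<15: swap(2,2), lo=3 mid=3 ⇒ [5, 10, 9, 15, 14, 12, 11, 16, 17, 18]
15=15: mid=4
14<15: swap(3,4), lo=4 mid=5 ⇒ [5, 10, 9, 14, 15, 12, 11, 16, 17, 18]
12<15: swap(4,5), lo=5 mid=6 ⇒ [5, 10, 9, 14, 12, 15, 11, 16, 17, 18]
11<15: swap(5,6), lo=6 mid=7 ⇒ [5, 10, 9, 14, 12, 11, 15, 16, 17, 18]
done. lo=6 hi=6; a=[5, 10, 9, 14, 12, 11, 15, 16, 17, 18]

(6, 6)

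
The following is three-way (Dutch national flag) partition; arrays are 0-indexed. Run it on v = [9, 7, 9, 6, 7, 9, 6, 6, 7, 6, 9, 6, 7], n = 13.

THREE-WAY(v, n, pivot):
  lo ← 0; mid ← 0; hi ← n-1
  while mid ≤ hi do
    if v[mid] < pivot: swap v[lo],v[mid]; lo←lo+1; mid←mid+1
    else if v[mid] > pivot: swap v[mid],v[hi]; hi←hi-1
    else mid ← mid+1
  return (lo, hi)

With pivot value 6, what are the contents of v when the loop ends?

[6, 6, 6, 6, 6, 9, 7, 7, 9, 9, 7, 7, 9]

lo=0 mid=0 hi=12
9>6: swap(0,12), hi=11 ⇒ [7, 7, 9, 6, 7, 9, 6, 6, 7, 6, 9, 6, 9]
7>6: swap(0,11), hi=10 ⇒ [6, 7, 9, 6, 7, 9, 6, 6, 7, 6, 9, 7, 9]
6=6: mid=1
7>6: swap(1,10), hi=9 ⇒ [6, 9, 9, 6, 7, 9, 6, 6, 7, 6, 7, 7, 9]
9>6: swap(1,9), hi=8 ⇒ [6, 6, 9, 6, 7, 9, 6, 6, 7, 9, 7, 7, 9]
6=6: mid=2
9>6: swap(2,8), hi=7 ⇒ [6, 6, 7, 6, 7, 9, 6, 6, 9, 9, 7, 7, 9]
7>6: swap(2,7), hi=6 ⇒ [6, 6, 6, 6, 7, 9, 6, 7, 9, 9, 7, 7, 9]
6=6: mid=3
6=6: mid=4
7>6: swap(4,6), hi=5 ⇒ [6, 6, 6, 6, 6, 9, 7, 7, 9, 9, 7, 7, 9]
6=6: mid=5
9>6: swap(5,5), hi=4 ⇒ [6, 6, 6, 6, 6, 9, 7, 7, 9, 9, 7, 7, 9]
done. lo=0 hi=4; v=[6, 6, 6, 6, 6, 9, 7, 7, 9, 9, 7, 7, 9]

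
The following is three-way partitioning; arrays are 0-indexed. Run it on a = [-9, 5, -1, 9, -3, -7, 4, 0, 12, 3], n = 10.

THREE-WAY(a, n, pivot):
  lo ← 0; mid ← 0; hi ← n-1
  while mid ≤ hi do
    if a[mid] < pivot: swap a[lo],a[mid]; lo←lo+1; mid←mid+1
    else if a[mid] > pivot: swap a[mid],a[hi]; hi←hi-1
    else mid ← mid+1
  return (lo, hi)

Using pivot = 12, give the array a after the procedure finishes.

pivot = 12; lo=0, mid=0, hi=9
a[mid]=-9<12: swap a[0],a[0]; lo=1,mid=1 → [-9, 5, -1, 9, -3, -7, 4, 0, 12, 3]
a[mid]=5<12: swap a[1],a[1]; lo=2,mid=2 → [-9, 5, -1, 9, -3, -7, 4, 0, 12, 3]
a[mid]=-1<12: swap a[2],a[2]; lo=3,mid=3 → [-9, 5, -1, 9, -3, -7, 4, 0, 12, 3]
a[mid]=9<12: swap a[3],a[3]; lo=4,mid=4 → [-9, 5, -1, 9, -3, -7, 4, 0, 12, 3]
a[mid]=-3<12: swap a[4],a[4]; lo=5,mid=5 → [-9, 5, -1, 9, -3, -7, 4, 0, 12, 3]
a[mid]=-7<12: swap a[5],a[5]; lo=6,mid=6 → [-9, 5, -1, 9, -3, -7, 4, 0, 12, 3]
a[mid]=4<12: swap a[6],a[6]; lo=7,mid=7 → [-9, 5, -1, 9, -3, -7, 4, 0, 12, 3]
a[mid]=0<12: swap a[7],a[7]; lo=8,mid=8 → [-9, 5, -1, 9, -3, -7, 4, 0, 12, 3]
a[mid]=12=12: mid=9
a[mid]=3<12: swap a[8],a[9]; lo=9,mid=10 → [-9, 5, -1, 9, -3, -7, 4, 0, 3, 12]
end: lo=9, hi=9; a = [-9, 5, -1, 9, -3, -7, 4, 0, 3, 12]

[-9, 5, -1, 9, -3, -7, 4, 0, 3, 12]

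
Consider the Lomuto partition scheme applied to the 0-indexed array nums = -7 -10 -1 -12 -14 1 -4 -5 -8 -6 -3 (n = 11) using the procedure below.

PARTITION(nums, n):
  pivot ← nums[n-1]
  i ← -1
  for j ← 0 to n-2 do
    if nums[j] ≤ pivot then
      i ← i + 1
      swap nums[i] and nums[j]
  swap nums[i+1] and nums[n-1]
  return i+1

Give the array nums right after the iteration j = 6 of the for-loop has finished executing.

-7 -10 -12 -14 -4 1 -1 -5 -8 -6 -3

pivot=-3, i=-1
j=0: -7≤-3, i=0, swap(0,0) ⇒ -7 -10 -1 -12 -14 1 -4 -5 -8 -6 -3
j=1: -10≤-3, i=1, swap(1,1) ⇒ -7 -10 -1 -12 -14 1 -4 -5 -8 -6 -3
j=2: -1>-3, skip
j=3: -12≤-3, i=2, swap(2,3) ⇒ -7 -10 -12 -1 -14 1 -4 -5 -8 -6 -3
j=4: -14≤-3, i=3, swap(3,4) ⇒ -7 -10 -12 -14 -1 1 -4 -5 -8 -6 -3
j=5: 1>-3, skip
j=6: -4≤-3, i=4, swap(4,6) ⇒ -7 -10 -12 -14 -4 1 -1 -5 -8 -6 -3
(after j=6) nums = -7 -10 -12 -14 -4 1 -1 -5 -8 -6 -3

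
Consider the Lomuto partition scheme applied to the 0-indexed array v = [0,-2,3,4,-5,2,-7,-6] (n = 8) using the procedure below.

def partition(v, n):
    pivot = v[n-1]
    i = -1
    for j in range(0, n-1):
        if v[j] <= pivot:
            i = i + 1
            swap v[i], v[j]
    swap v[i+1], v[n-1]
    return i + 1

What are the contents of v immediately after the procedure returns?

[-7,-6,3,4,-5,2,0,-2]

pivot = v[7] = -6; i = -1
j=0: v[0]=0 > -6 → no swap
j=1: v[1]=-2 > -6 → no swap
j=2: v[2]=3 > -6 → no swap
j=3: v[3]=4 > -6 → no swap
j=4: v[4]=-5 > -6 → no swap
j=5: v[5]=2 > -6 → no swap
j=6: v[6]=-7 ≤ -6 → i=0, swap v[0],v[6] → [-7,-2,3,4,-5,2,0,-6]
final swap v[1],v[7] → [-7,-6,3,4,-5,2,0,-2]; return 1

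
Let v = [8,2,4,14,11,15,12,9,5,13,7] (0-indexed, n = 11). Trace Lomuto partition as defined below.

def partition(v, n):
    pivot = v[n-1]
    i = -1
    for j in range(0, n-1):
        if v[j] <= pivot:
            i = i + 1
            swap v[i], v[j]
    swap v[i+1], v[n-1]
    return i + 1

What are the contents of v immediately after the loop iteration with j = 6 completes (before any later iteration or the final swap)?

pivot = v[10] = 7; i = -1
j=0: v[0]=8 > 7 → no swap
j=1: v[1]=2 ≤ 7 → i=0, swap v[0],v[1] → [2,8,4,14,11,15,12,9,5,13,7]
j=2: v[2]=4 ≤ 7 → i=1, swap v[1],v[2] → [2,4,8,14,11,15,12,9,5,13,7]
j=3: v[3]=14 > 7 → no swap
j=4: v[4]=11 > 7 → no swap
j=5: v[5]=15 > 7 → no swap
j=6: v[6]=12 > 7 → no swap
(after j=6) v = [2,4,8,14,11,15,12,9,5,13,7]

[2,4,8,14,11,15,12,9,5,13,7]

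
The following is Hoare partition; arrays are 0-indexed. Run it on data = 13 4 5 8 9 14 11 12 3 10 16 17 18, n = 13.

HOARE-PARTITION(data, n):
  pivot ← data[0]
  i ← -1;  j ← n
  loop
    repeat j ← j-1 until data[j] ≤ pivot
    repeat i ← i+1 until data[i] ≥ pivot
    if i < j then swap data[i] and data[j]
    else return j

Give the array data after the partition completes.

pivot=13
j stops at 9 (10), i stops at 0 (13); swap ⇒ 10 4 5 8 9 14 11 12 3 13 16 17 18
j stops at 8 (3), i stops at 5 (14); swap ⇒ 10 4 5 8 9 3 11 12 14 13 16 17 18
j stops at 7, i stops at 8; i≥j ⇒ return 7. data=10 4 5 8 9 3 11 12 14 13 16 17 18

10 4 5 8 9 3 11 12 14 13 16 17 18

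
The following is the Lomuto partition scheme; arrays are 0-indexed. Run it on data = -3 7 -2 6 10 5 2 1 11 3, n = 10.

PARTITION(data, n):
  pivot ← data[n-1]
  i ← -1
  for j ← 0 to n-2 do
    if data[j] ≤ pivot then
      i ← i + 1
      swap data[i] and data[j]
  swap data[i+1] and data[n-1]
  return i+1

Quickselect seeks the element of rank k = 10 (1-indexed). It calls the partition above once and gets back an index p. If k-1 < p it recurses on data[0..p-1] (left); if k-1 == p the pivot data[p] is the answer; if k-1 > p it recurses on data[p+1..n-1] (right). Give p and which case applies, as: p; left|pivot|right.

pivot=3, i=-1
j=0: -3≤3, i=0, swap(0,0) ⇒ -3 7 -2 6 10 5 2 1 11 3
j=1: 7>3, skip
j=2: -2≤3, i=1, swap(1,2) ⇒ -3 -2 7 6 10 5 2 1 11 3
j=3: 6>3, skip
j=4: 10>3, skip
j=5: 5>3, skip
j=6: 2≤3, i=2, swap(2,6) ⇒ -3 -2 2 6 10 5 7 1 11 3
j=7: 1≤3, i=3, swap(3,7) ⇒ -3 -2 2 1 10 5 7 6 11 3
j=8: 11>3, skip
swap(4,9) ⇒ -3 -2 2 1 3 5 7 6 11 10; return 4
p = 4; k-1 = 9 > 4 ⇒ right

4; right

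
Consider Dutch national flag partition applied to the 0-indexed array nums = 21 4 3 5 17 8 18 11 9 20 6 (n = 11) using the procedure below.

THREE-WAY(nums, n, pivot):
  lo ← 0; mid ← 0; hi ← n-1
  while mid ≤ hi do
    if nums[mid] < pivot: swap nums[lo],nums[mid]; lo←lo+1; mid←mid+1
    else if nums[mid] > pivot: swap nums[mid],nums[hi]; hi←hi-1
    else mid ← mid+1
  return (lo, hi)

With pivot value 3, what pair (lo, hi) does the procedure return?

lo=0 mid=0 hi=10
21>3: swap(0,10), hi=9 ⇒ 6 4 3 5 17 8 18 11 9 20 21
6>3: swap(0,9), hi=8 ⇒ 20 4 3 5 17 8 18 11 9 6 21
20>3: swap(0,8), hi=7 ⇒ 9 4 3 5 17 8 18 11 20 6 21
9>3: swap(0,7), hi=6 ⇒ 11 4 3 5 17 8 18 9 20 6 21
11>3: swap(0,6), hi=5 ⇒ 18 4 3 5 17 8 11 9 20 6 21
18>3: swap(0,5), hi=4 ⇒ 8 4 3 5 17 18 11 9 20 6 21
8>3: swap(0,4), hi=3 ⇒ 17 4 3 5 8 18 11 9 20 6 21
17>3: swap(0,3), hi=2 ⇒ 5 4 3 17 8 18 11 9 20 6 21
5>3: swap(0,2), hi=1 ⇒ 3 4 5 17 8 18 11 9 20 6 21
3=3: mid=1
4>3: swap(1,1), hi=0 ⇒ 3 4 5 17 8 18 11 9 20 6 21
done. lo=0 hi=0; nums=3 4 5 17 8 18 11 9 20 6 21

(0, 0)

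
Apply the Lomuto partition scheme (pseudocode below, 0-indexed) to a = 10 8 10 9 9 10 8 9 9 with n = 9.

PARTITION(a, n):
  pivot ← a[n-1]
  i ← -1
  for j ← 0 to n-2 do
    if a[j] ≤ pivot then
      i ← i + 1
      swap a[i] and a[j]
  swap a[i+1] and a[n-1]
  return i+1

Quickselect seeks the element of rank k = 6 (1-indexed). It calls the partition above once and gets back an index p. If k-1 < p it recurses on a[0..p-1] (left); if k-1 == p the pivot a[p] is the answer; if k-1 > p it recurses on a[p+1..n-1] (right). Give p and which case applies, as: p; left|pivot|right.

pivot = a[8] = 9; i = -1
j=0: a[0]=10 > 9 → no swap
j=1: a[1]=8 ≤ 9 → i=0, swap a[0],a[1] → 8 10 10 9 9 10 8 9 9
j=2: a[2]=10 > 9 → no swap
j=3: a[3]=9 ≤ 9 → i=1, swap a[1],a[3] → 8 9 10 10 9 10 8 9 9
j=4: a[4]=9 ≤ 9 → i=2, swap a[2],a[4] → 8 9 9 10 10 10 8 9 9
j=5: a[5]=10 > 9 → no swap
j=6: a[6]=8 ≤ 9 → i=3, swap a[3],a[6] → 8 9 9 8 10 10 10 9 9
j=7: a[7]=9 ≤ 9 → i=4, swap a[4],a[7] → 8 9 9 8 9 10 10 10 9
final swap a[5],a[8] → 8 9 9 8 9 9 10 10 10; return 5
p = 5; k-1 = 5 == 5 ⇒ pivot

5; pivot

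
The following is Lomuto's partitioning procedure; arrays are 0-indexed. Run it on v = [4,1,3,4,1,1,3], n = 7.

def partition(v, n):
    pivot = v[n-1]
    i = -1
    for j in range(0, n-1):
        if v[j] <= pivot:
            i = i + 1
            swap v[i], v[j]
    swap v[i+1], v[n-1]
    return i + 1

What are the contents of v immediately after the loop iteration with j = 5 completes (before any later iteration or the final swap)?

[1,3,1,1,4,4,3]

pivot=3, i=-1
j=0: 4>3, skip
j=1: 1≤3, i=0, swap(0,1) ⇒ [1,4,3,4,1,1,3]
j=2: 3≤3, i=1, swap(1,2) ⇒ [1,3,4,4,1,1,3]
j=3: 4>3, skip
j=4: 1≤3, i=2, swap(2,4) ⇒ [1,3,1,4,4,1,3]
j=5: 1≤3, i=3, swap(3,5) ⇒ [1,3,1,1,4,4,3]
(after j=5) v = [1,3,1,1,4,4,3]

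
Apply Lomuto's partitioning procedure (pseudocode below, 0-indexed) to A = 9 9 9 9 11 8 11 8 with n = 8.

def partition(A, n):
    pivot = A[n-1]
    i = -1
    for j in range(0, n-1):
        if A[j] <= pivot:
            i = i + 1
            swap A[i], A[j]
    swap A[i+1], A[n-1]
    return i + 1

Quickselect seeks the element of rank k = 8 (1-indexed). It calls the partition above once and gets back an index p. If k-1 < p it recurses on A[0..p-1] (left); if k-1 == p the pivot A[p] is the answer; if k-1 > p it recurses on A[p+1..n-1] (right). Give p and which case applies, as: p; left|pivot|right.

pivot=8, i=-1
j=0: 9>8, skip
j=1: 9>8, skip
j=2: 9>8, skip
j=3: 9>8, skip
j=4: 11>8, skip
j=5: 8≤8, i=0, swap(0,5) ⇒ 8 9 9 9 11 9 11 8
j=6: 11>8, skip
swap(1,7) ⇒ 8 8 9 9 11 9 11 9; return 1
p = 1; k-1 = 7 > 1 ⇒ right

1; right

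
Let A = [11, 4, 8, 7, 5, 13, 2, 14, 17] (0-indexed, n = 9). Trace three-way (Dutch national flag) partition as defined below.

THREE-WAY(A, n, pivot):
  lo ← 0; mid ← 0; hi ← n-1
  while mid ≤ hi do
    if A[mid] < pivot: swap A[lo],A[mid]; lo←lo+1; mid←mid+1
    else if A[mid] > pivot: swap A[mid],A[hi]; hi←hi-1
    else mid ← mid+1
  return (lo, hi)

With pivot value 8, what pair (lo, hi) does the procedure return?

(4, 4)

pivot = 8; lo=0, mid=0, hi=8
A[mid]=11>8: swap A[0],A[8]; hi=7 → [17, 4, 8, 7, 5, 13, 2, 14, 11]
A[mid]=17>8: swap A[0],A[7]; hi=6 → [14, 4, 8, 7, 5, 13, 2, 17, 11]
A[mid]=14>8: swap A[0],A[6]; hi=5 → [2, 4, 8, 7, 5, 13, 14, 17, 11]
A[mid]=2<8: swap A[0],A[0]; lo=1,mid=1 → [2, 4, 8, 7, 5, 13, 14, 17, 11]
A[mid]=4<8: swap A[1],A[1]; lo=2,mid=2 → [2, 4, 8, 7, 5, 13, 14, 17, 11]
A[mid]=8=8: mid=3
A[mid]=7<8: swap A[2],A[3]; lo=3,mid=4 → [2, 4, 7, 8, 5, 13, 14, 17, 11]
A[mid]=5<8: swap A[3],A[4]; lo=4,mid=5 → [2, 4, 7, 5, 8, 13, 14, 17, 11]
A[mid]=13>8: swap A[5],A[5]; hi=4 → [2, 4, 7, 5, 8, 13, 14, 17, 11]
end: lo=4, hi=4; A = [2, 4, 7, 5, 8, 13, 14, 17, 11]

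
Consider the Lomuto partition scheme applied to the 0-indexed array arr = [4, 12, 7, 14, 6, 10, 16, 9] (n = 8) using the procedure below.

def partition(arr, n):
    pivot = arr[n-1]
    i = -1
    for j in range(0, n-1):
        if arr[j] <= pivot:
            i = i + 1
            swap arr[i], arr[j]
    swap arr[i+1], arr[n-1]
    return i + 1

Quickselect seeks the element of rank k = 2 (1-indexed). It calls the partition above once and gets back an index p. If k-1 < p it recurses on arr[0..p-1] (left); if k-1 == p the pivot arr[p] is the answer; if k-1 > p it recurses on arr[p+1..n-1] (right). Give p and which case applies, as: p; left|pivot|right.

pivot=9, i=-1
j=0: 4≤9, i=0, swap(0,0) ⇒ [4, 12, 7, 14, 6, 10, 16, 9]
j=1: 12>9, skip
j=2: 7≤9, i=1, swap(1,2) ⇒ [4, 7, 12, 14, 6, 10, 16, 9]
j=3: 14>9, skip
j=4: 6≤9, i=2, swap(2,4) ⇒ [4, 7, 6, 14, 12, 10, 16, 9]
j=5: 10>9, skip
j=6: 16>9, skip
swap(3,7) ⇒ [4, 7, 6, 9, 12, 10, 16, 14]; return 3
p = 3; k-1 = 1 < 3 ⇒ left

3; left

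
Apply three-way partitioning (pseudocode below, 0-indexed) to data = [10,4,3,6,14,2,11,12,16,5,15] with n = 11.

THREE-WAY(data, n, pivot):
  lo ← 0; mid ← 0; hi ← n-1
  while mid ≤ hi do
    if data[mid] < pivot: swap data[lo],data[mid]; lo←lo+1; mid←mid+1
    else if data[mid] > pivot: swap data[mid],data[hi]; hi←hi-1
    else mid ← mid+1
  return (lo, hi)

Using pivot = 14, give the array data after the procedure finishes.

lo=0 mid=0 hi=10
10<14: swap(0,0), lo=1 mid=1 ⇒ [10,4,3,6,14,2,11,12,16,5,15]
4<14: swap(1,1), lo=2 mid=2 ⇒ [10,4,3,6,14,2,11,12,16,5,15]
3<14: swap(2,2), lo=3 mid=3 ⇒ [10,4,3,6,14,2,11,12,16,5,15]
6<14: swap(3,3), lo=4 mid=4 ⇒ [10,4,3,6,14,2,11,12,16,5,15]
14=14: mid=5
2<14: swap(4,5), lo=5 mid=6 ⇒ [10,4,3,6,2,14,11,12,16,5,15]
11<14: swap(5,6), lo=6 mid=7 ⇒ [10,4,3,6,2,11,14,12,16,5,15]
12<14: swap(6,7), lo=7 mid=8 ⇒ [10,4,3,6,2,11,12,14,16,5,15]
16>14: swap(8,10), hi=9 ⇒ [10,4,3,6,2,11,12,14,15,5,16]
15>14: swap(8,9), hi=8 ⇒ [10,4,3,6,2,11,12,14,5,15,16]
5<14: swap(7,8), lo=8 mid=9 ⇒ [10,4,3,6,2,11,12,5,14,15,16]
done. lo=8 hi=8; data=[10,4,3,6,2,11,12,5,14,15,16]

[10,4,3,6,2,11,12,5,14,15,16]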